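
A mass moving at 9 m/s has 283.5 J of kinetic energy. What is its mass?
m = 2·KE/v² = 2·283.5/(9)² = 7.0 kg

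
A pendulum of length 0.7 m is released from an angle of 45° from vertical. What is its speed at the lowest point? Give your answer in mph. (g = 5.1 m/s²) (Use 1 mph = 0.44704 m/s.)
h = L(1 − cosθ) = 0.7(1 − cos45°) = 0.205025 m
v = √(2gh) = √(2·5.1·0.205025) = 1.44612 m/s = 3.235 mph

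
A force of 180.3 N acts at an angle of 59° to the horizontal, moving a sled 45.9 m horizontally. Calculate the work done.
W = F·d·cosθ = (180.3)(45.9)cos(59°) = 4262 J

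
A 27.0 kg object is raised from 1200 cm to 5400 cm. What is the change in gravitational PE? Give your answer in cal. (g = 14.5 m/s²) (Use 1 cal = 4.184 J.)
Convert to SI: m = 27.0 kg, Δh = 42.0 m
ΔPE = mgΔh = (27.0)(14.5)(42.0) = 16443.0 J = 3930 cal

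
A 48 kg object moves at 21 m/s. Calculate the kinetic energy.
KE = ½mv² = ½(48)(21)² = 10584.0 J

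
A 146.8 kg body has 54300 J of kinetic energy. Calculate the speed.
v = √(2·KE/m) = √(2·54300/146.8) = 27.2 m/s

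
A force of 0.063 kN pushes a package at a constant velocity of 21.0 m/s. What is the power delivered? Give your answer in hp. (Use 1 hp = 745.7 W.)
Convert to SI: F = 63.0 N, v = 21.0 m/s
P = Fv = (63.0)(21.0) = 1323.0 W = 1.774 hp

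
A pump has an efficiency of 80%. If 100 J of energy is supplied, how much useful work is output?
W_out = η·W_in = 0.8·100 = 80.0 J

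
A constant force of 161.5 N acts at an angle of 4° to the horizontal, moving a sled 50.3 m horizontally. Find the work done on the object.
W = F·d·cosθ = (161.5)(50.3)cos(4°) = 8104 J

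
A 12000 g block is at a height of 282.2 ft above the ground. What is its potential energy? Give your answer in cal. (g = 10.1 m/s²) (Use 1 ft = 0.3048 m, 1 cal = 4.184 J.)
Convert to SI: m = 12.0 kg, h = 86.0146 m
PE = mgh = (12.0)(10.1)(86.0146) = 10425.0 J = 2492 cal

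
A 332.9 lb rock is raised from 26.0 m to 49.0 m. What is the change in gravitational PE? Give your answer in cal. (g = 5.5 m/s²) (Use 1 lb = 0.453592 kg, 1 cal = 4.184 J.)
Convert to SI: m = 151.001 kg, Δh = 23.0 m
ΔPE = mgΔh = (151.001)(5.5)(23.0) = 19101.6 J = 4565 cal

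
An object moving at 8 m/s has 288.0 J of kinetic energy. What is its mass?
m = 2·KE/v² = 2·288.0/(8)² = 9.0 kg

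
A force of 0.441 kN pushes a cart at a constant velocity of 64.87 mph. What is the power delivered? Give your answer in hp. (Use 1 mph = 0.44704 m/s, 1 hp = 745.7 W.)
Convert to SI: F = 441.0 N, v = 28.9995 m/s
P = Fv = (441.0)(28.9995) = 12788.8 W = 17.15 hp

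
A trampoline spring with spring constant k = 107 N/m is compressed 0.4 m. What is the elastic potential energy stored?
PE = ½kx² = ½(107)(0.4)² = 8.56 J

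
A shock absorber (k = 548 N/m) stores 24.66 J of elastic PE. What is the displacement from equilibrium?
x = √(2·PE/k) = √(2·24.66/548) = 0.3 m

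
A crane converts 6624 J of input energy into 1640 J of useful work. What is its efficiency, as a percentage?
η = W_out/W_in = 1640/6624 = 24.76%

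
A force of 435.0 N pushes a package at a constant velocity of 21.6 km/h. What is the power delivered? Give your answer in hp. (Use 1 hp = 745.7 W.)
Convert to SI: F = 435.0 N, v = 6.0 m/s
P = Fv = (435.0)(6.0) = 2610.0 W = 3.5 hp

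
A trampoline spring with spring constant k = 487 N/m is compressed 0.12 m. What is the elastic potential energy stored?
PE = ½kx² = ½(487)(0.12)² = 3.506 J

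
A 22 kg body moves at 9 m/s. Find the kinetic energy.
KE = ½mv² = ½(22)(9)² = 891.0 J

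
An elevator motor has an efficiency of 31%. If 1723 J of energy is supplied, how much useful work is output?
W_out = η·W_in = 0.31·1723 = 534.13 J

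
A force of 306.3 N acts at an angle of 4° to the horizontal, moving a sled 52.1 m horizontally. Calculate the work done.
W = F·d·cosθ = (306.3)(52.1)cos(4°) = 15920 J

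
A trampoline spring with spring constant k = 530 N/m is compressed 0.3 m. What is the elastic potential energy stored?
PE = ½kx² = ½(530)(0.3)² = 23.85 J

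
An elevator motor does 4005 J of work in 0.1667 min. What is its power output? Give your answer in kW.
Convert to SI: W = 4005.0 J, t = 10.002 s
P = W/t = 4005.0/10.002 = 400.42 W = 0.4004 kW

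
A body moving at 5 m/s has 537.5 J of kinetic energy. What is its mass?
m = 2·KE/v² = 2·537.5/(5)² = 43.0 kg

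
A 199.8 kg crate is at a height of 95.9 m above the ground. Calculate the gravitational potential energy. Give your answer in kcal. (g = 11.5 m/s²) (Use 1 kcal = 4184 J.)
PE = mgh = (199.8)(11.5)(95.9) = 220349 J = 52.66 kcal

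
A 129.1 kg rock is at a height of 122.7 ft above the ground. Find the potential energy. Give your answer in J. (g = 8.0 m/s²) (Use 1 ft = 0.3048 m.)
Convert to SI: m = 129.1 kg, h = 37.399 m
PE = mgh = (129.1)(8.0)(37.399) = 38630 J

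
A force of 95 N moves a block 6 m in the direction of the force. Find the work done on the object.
W = F·d = (95)(6) = 570.0 J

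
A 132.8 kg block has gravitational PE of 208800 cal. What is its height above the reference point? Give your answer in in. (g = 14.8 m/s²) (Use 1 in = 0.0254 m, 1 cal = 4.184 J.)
Convert to SI: m = 132.8 kg, PE = 873619 J
h = PE/(mg) = 873619/(132.8·14.8) = 444.49 m = 17500 in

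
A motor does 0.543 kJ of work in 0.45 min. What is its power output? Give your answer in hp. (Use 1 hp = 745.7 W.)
Convert to SI: W = 543.0 J, t = 27.0 s
P = W/t = 543.0/27.0 = 20.1111 W = 0.02697 hp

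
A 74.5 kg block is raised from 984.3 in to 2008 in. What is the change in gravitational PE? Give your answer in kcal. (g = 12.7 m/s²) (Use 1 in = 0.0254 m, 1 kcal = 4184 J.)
Convert to SI: m = 74.5 kg, Δh = 26.002 m
ΔPE = mgΔh = (74.5)(12.7)(26.002) = 24601.8 J = 5.88 kcal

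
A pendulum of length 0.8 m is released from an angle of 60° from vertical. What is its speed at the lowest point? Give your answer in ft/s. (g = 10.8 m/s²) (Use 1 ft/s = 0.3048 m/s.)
h = L(1 − cosθ) = 0.8(1 − cos60°) = 0.4 m
v = √(2gh) = √(2·10.8·0.4) = 2.93939 m/s = 9.644 ft/s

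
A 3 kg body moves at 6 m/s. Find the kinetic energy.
KE = ½mv² = ½(3)(6)² = 54.0 J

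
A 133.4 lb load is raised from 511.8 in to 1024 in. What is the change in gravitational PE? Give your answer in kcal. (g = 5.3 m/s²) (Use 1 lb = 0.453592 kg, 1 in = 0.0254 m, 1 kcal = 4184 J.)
Convert to SI: m = 60.5092 kg, Δh = 13.0099 m
ΔPE = mgΔh = (60.5092)(5.3)(13.0099) = 4172.25 J = 0.9972 kcal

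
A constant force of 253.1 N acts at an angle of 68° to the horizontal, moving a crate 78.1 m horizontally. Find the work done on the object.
W = F·d·cosθ = (253.1)(78.1)cos(68°) = 7405 J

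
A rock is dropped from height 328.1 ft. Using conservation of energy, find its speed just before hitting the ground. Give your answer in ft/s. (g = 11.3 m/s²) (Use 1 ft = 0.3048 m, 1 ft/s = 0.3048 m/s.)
Convert to SI: h = 100.005 m
mgh = ½mv² ⇒ v = √(2gh) = √(2·11.3·100.005) = 47.5406 m/s = 156.0 ft/s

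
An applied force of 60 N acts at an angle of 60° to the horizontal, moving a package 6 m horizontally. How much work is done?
W = F·d·cosθ = (60)(6)cos(60°) = 180.0 J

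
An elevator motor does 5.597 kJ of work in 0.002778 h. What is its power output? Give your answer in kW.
Convert to SI: W = 5597.0 J, t = 10.0008 s
P = W/t = 5597.0/10.0008 = 559.655 W = 0.5597 kW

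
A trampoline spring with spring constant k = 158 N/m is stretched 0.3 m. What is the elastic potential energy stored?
PE = ½kx² = ½(158)(0.3)² = 7.11 J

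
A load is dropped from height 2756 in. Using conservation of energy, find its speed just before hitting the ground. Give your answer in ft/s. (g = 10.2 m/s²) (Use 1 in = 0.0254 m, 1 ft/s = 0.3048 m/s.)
Convert to SI: h = 70.0024 m
mgh = ½mv² ⇒ v = √(2gh) = √(2·10.2·70.0024) = 37.7895 m/s = 124.0 ft/s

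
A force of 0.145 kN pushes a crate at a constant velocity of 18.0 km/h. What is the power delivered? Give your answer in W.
Convert to SI: F = 145.0 N, v = 5.0 m/s
P = Fv = (145.0)(5.0) = 725.0 W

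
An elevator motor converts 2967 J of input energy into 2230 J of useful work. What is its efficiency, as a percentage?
η = W_out/W_in = 2230/2967 = 75.16%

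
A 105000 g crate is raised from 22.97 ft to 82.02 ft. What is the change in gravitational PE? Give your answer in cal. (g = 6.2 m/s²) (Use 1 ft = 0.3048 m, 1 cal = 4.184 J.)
Convert to SI: m = 105.0 kg, Δh = 17.9984 m
ΔPE = mgΔh = (105.0)(6.2)(17.9984) = 11717.0 J = 2800 cal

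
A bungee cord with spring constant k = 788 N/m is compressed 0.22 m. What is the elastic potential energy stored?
PE = ½kx² = ½(788)(0.22)² = 19.07 J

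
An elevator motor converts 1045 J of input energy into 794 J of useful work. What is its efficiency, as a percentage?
η = W_out/W_in = 794/1045 = 75.98%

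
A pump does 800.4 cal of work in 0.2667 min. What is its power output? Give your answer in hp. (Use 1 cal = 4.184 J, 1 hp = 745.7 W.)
Convert to SI: W = 3348.87 J, t = 16.002 s
P = W/t = 3348.87/16.002 = 209.278 W = 0.2806 hp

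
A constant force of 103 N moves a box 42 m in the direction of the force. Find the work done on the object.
W = F·d = (103)(42) = 4326 J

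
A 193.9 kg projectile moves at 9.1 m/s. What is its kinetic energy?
KE = ½mv² = ½(193.9)(9.1)² = 8028 J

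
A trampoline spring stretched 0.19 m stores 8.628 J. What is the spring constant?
k = 2·PE/x² = 2·8.628/(0.19)² = 478.0 N/m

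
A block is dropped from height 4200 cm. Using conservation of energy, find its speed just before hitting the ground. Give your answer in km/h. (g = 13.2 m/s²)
Convert to SI: h = 42.0 m
mgh = ½mv² ⇒ v = √(2gh) = √(2·13.2·42.0) = 33.2986 m/s = 119.9 km/h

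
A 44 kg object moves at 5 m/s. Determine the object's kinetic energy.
KE = ½mv² = ½(44)(5)² = 550.0 J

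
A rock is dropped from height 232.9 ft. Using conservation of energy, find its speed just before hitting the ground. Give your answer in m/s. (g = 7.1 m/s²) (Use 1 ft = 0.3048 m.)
Convert to SI: h = 70.9879 m
mgh = ½mv² ⇒ v = √(2gh) = √(2·7.1·70.9879) = 31.75 m/s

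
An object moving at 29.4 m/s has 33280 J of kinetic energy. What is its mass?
m = 2·KE/v² = 2·33280/(29.4)² = 77.0 kg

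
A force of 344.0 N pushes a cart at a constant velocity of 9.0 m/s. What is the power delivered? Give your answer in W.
P = Fv = (344.0)(9.0) = 3096 W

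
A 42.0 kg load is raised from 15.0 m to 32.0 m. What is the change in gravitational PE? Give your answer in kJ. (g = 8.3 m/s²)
ΔPE = mgΔh = (42.0)(8.3)(17.0) = 5926.2 J = 5.926 kJ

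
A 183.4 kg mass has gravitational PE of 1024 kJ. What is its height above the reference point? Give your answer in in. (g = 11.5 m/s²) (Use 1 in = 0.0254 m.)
Convert to SI: m = 183.4 kg, PE = 1024000 J
h = PE/(mg) = 1024000/(183.4·11.5) = 485.515 m = 19110 in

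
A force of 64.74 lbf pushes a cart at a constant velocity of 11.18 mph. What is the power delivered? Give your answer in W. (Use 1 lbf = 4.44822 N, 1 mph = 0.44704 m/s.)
Convert to SI: F = 287.978 N, v = 4.99791 m/s
P = Fv = (287.978)(4.99791) = 1439 W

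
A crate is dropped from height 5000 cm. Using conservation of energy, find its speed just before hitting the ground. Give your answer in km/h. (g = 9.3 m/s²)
Convert to SI: h = 50.0 m
mgh = ½mv² ⇒ v = √(2gh) = √(2·9.3·50.0) = 30.4959 m/s = 109.8 km/h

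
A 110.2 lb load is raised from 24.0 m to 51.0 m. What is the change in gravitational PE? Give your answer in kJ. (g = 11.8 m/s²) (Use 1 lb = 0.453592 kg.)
Convert to SI: m = 49.9858 kg, Δh = 27.0 m
ΔPE = mgΔh = (49.9858)(11.8)(27.0) = 15925.5 J = 15.93 kJ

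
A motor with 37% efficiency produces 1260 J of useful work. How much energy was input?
W_in = W_out/η = 1260/0.37 = 3405 J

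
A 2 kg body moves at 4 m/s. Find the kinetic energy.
KE = ½mv² = ½(2)(4)² = 16.0 J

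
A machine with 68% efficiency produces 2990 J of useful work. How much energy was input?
W_in = W_out/η = 2990/0.68 = 4397 J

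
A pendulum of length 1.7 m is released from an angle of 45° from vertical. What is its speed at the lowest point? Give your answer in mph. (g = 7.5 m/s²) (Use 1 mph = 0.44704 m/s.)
h = L(1 − cosθ) = 1.7(1 − cos45°) = 0.497918 m
v = √(2gh) = √(2·7.5·0.497918) = 2.73291 m/s = 6.113 mph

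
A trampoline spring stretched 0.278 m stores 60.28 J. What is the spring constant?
k = 2·PE/x² = 2·60.28/(0.278)² = 1560 N/m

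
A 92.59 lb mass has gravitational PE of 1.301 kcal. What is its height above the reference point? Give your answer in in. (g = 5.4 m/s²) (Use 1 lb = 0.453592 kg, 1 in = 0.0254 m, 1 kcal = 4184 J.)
Convert to SI: m = 41.9981 kg, PE = 5443.38 J
h = PE/(mg) = 5443.38/(41.9981·5.4) = 24.0019 m = 945.0 in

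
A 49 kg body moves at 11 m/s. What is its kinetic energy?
KE = ½mv² = ½(49)(11)² = 2964.5 J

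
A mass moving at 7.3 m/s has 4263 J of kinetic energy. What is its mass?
m = 2·KE/v² = 2·4263/(7.3)² = 160.0 kg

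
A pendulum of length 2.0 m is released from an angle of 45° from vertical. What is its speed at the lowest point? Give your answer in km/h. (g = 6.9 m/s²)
h = L(1 − cosθ) = 2.0(1 − cos45°) = 0.585786 m
v = √(2gh) = √(2·6.9·0.585786) = 2.84321 m/s = 10.24 km/h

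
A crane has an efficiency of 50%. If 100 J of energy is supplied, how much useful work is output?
W_out = η·W_in = 0.5·100 = 50.0 J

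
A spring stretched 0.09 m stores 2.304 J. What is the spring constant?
k = 2·PE/x² = 2·2.304/(0.09)² = 568.9 N/m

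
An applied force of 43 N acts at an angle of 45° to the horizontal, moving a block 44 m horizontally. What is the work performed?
W = F·d·cosθ = (43)(44)cos(45°) = 1338 J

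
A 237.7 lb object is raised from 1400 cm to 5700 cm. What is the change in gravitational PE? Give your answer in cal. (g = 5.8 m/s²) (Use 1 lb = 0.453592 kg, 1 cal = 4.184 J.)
Convert to SI: m = 107.819 kg, Δh = 43.0 m
ΔPE = mgΔh = (107.819)(5.8)(43.0) = 26890.0 J = 6427 cal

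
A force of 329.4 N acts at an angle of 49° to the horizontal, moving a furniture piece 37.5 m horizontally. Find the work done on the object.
W = F·d·cosθ = (329.4)(37.5)cos(49°) = 8104 J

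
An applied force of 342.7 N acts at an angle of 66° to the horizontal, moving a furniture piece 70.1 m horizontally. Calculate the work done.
W = F·d·cosθ = (342.7)(70.1)cos(66°) = 9771 J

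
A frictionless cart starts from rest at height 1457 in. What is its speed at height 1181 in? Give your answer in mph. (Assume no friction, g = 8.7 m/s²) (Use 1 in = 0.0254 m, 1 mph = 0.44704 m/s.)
Convert to SI: h₁−h₂ = 7.0104 m
mgh₁ = mgh₂ + ½mv² ⇒ v = √(2g(h₁−h₂)) = √(2·8.7·7.0104) = 11.0445 m/s = 24.71 mph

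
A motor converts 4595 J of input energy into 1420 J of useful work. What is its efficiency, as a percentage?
η = W_out/W_in = 1420/4595 = 30.9%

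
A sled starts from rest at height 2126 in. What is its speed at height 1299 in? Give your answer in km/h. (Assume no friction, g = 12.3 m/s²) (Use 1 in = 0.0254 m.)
Convert to SI: h₁−h₂ = 21.0058 m
mgh₁ = mgh₂ + ½mv² ⇒ v = √(2g(h₁−h₂)) = √(2·12.3·21.0058) = 22.732 m/s = 81.84 km/h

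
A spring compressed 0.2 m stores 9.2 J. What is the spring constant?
k = 2·PE/x² = 2·9.2/(0.2)² = 460.0 N/m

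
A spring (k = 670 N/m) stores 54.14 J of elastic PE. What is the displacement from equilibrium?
x = √(2·PE/k) = √(2·54.14/670) = 0.402 m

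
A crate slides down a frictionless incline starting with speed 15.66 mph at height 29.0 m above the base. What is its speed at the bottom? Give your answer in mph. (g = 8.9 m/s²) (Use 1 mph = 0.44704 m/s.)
Convert to SI: v₀ = 7.00065 m/s, h = 29.0 m
½mv₀² + mgh = ½mv² ⇒ v = √(v₀² + 2gh) = √(7.00065² + 2·8.9·29.0) = 23.7741 m/s = 53.18 mph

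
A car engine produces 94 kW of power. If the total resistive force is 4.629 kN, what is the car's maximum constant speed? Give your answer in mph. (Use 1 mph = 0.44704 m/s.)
Convert to SI: F = 4629.0 N
P = Fv ⇒ v = P/F = 94000 W/4629.0 N = 20.30676 m/s = 45.42 mph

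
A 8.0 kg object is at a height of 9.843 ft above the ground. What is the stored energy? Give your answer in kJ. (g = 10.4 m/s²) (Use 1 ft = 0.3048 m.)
Convert to SI: m = 8.0 kg, h = 3.00015 m
PE = mgh = (8.0)(10.4)(3.00015) = 249.612 J = 0.2496 kJ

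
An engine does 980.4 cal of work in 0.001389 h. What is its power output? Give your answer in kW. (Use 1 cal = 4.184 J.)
Convert to SI: W = 4101.99 J, t = 5.0004 s
P = W/t = 4101.99/5.0004 = 820.333 W = 0.8203 kW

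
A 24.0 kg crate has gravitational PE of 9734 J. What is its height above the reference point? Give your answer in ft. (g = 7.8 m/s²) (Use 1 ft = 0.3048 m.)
h = PE/(mg) = 9734.0/(24.0·7.8) = 51.9979 m = 170.6 ft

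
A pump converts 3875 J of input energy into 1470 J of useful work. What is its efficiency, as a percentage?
η = W_out/W_in = 1470/3875 = 37.94%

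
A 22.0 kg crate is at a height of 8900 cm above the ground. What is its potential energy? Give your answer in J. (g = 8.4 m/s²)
Convert to SI: m = 22.0 kg, h = 89.0 m
PE = mgh = (22.0)(8.4)(89.0) = 16450 J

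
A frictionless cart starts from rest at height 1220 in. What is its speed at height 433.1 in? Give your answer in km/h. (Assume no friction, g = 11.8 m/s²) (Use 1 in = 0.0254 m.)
Convert to SI: h₁−h₂ = 19.9873 m
mgh₁ = mgh₂ + ½mv² ⇒ v = √(2g(h₁−h₂)) = √(2·11.8·19.9873) = 21.7186 m/s = 78.19 km/h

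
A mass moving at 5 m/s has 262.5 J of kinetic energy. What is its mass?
m = 2·KE/v² = 2·262.5/(5)² = 21.0 kg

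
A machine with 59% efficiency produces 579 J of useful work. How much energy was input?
W_in = W_out/η = 579/0.59 = 981.4 J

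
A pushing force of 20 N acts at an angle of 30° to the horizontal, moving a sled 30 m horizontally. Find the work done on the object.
W = F·d·cosθ = (20)(30)cos(30°) = 519.6 J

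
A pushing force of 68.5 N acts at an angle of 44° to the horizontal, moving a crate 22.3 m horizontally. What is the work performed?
W = F·d·cosθ = (68.5)(22.3)cos(44°) = 1099 J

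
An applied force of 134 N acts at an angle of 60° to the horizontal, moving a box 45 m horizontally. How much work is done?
W = F·d·cosθ = (134)(45)cos(60°) = 3015 J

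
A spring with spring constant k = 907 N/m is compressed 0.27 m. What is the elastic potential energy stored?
PE = ½kx² = ½(907)(0.27)² = 33.06 J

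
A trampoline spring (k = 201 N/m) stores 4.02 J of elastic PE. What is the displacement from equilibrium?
x = √(2·PE/k) = √(2·4.02/201) = 0.2 m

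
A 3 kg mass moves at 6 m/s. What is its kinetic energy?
KE = ½mv² = ½(3)(6)² = 54.0 J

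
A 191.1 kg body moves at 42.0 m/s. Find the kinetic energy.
KE = ½mv² = ½(191.1)(42.0)² = 168600 J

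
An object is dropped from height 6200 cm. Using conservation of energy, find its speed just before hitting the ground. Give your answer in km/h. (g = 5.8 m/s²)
Convert to SI: h = 62.0 m
mgh = ½mv² ⇒ v = √(2gh) = √(2·5.8·62.0) = 26.8179 m/s = 96.54 km/h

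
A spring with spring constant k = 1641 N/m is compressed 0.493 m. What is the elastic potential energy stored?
PE = ½kx² = ½(1641)(0.493)² = 199.4 J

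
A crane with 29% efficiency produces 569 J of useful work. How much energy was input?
W_in = W_out/η = 569/0.29 = 1962 J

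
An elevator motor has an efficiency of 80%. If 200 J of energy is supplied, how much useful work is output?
W_out = η·W_in = 0.8·200 = 160.0 J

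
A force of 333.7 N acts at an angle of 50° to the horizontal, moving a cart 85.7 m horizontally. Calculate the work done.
W = F·d·cosθ = (333.7)(85.7)cos(50°) = 18380 J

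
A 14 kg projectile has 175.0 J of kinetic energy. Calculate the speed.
v = √(2·KE/m) = √(2·175.0/14) = 5.0 m/s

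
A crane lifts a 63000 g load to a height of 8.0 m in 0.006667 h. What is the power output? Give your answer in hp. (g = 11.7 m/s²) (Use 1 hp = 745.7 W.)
Convert to SI: m = 63.0 kg, h = 8.0 m, t = 24.0012 s
P = mgh/t = (63.0)(11.7)(8.0)/24.0012 = 245.688 W = 0.3295 hp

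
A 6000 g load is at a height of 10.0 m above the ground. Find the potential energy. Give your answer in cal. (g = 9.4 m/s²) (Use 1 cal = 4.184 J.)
Convert to SI: m = 6.0 kg, h = 10.0 m
PE = mgh = (6.0)(9.4)(10.0) = 564.0 J = 134.8 cal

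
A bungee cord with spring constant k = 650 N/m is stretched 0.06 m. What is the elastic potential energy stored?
PE = ½kx² = ½(650)(0.06)² = 1.17 J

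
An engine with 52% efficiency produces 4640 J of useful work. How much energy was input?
W_in = W_out/η = 4640/0.52 = 8923 J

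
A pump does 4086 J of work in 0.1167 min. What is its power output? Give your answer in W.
Convert to SI: W = 4086.0 J, t = 7.002 s
P = W/t = 4086.0/7.002 = 583.5 W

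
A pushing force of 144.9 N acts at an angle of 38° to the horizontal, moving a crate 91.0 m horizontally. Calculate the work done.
W = F·d·cosθ = (144.9)(91.0)cos(38°) = 10390 J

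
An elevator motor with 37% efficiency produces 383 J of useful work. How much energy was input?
W_in = W_out/η = 383/0.37 = 1035 J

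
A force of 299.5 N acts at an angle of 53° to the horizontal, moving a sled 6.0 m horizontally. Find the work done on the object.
W = F·d·cosθ = (299.5)(6.0)cos(53°) = 1081 J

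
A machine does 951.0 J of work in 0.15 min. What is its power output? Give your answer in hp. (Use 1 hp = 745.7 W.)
Convert to SI: W = 951.0 J, t = 9.0 s
P = W/t = 951.0/9.0 = 105.667 W = 0.1417 hp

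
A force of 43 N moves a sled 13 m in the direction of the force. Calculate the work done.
W = F·d = (43)(13) = 559.0 J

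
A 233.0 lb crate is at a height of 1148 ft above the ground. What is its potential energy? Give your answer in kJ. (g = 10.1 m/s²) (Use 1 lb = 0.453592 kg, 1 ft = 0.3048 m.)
Convert to SI: m = 105.687 kg, h = 349.91 m
PE = mgh = (105.687)(10.1)(349.91) = 373508 J = 373.5 kJ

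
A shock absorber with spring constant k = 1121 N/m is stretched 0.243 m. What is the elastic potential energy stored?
PE = ½kx² = ½(1121)(0.243)² = 33.1 J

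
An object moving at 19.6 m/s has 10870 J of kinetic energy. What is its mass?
m = 2·KE/v² = 2·10870/(19.6)² = 56.59 kg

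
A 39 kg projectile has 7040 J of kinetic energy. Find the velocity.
v = √(2·KE/m) = √(2·7040/39) = 19.0 m/s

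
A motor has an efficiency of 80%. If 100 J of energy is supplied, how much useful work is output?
W_out = η·W_in = 0.8·100 = 80.0 J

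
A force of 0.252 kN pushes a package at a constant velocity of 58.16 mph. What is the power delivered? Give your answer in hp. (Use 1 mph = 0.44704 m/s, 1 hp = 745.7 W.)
Convert to SI: F = 252.0 N, v = 25.9998 m/s
P = Fv = (252.0)(25.9998) = 6551.96 W = 8.786 hp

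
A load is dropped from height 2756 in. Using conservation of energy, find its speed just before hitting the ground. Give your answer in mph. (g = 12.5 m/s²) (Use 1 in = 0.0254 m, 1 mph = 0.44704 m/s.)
Convert to SI: h = 70.0024 m
mgh = ½mv² ⇒ v = √(2gh) = √(2·12.5·70.0024) = 41.8337 m/s = 93.58 mph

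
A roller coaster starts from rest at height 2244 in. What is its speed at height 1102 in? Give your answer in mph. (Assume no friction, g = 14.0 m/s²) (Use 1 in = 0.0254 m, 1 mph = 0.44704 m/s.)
Convert to SI: h₁−h₂ = 29.0068 m
mgh₁ = mgh₂ + ½mv² ⇒ v = √(2g(h₁−h₂)) = √(2·14.0·29.0068) = 28.499 m/s = 63.75 mph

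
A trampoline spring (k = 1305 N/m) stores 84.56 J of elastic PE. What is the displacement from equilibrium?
x = √(2·PE/k) = √(2·84.56/1305) = 0.36 m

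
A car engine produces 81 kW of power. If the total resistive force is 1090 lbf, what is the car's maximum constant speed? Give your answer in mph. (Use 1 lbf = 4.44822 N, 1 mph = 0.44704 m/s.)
Convert to SI: F = 4848.56 N
P = Fv ⇒ v = P/F = 81000 W/4848.56 N = 16.706 m/s = 37.37 mph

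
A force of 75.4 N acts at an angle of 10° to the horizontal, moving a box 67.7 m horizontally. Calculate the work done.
W = F·d·cosθ = (75.4)(67.7)cos(10°) = 5027 J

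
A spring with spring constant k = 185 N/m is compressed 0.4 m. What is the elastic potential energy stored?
PE = ½kx² = ½(185)(0.4)² = 14.8 J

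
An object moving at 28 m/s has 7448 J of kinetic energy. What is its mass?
m = 2·KE/v² = 2·7448/(28)² = 19.0 kg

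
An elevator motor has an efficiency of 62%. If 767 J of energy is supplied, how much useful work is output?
W_out = η·W_in = 0.62·767 = 475.54 J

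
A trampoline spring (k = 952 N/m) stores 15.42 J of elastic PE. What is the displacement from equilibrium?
x = √(2·PE/k) = √(2·15.42/952) = 0.18 m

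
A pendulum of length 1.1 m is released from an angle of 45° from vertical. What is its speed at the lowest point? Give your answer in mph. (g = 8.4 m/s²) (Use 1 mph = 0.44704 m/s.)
h = L(1 − cosθ) = 1.1(1 − cos45°) = 0.322183 m
v = √(2gh) = √(2·8.4·0.322183) = 2.32651 m/s = 5.204 mph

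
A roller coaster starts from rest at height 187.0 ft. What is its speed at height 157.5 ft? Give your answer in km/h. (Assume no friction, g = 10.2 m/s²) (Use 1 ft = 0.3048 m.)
Convert to SI: h₁−h₂ = 8.9916 m
mgh₁ = mgh₂ + ½mv² ⇒ v = √(2g(h₁−h₂)) = √(2·10.2·8.9916) = 13.5436 m/s = 48.76 km/h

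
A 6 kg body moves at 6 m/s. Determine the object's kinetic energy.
KE = ½mv² = ½(6)(6)² = 108.0 J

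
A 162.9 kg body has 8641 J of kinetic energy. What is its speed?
v = √(2·KE/m) = √(2·8641/162.9) = 10.3 m/s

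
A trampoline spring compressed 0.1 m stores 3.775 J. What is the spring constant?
k = 2·PE/x² = 2·3.775/(0.1)² = 755.0 N/m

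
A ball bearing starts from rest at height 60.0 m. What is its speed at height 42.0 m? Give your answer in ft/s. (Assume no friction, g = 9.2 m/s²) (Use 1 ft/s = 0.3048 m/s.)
mgh₁ = mgh₂ + ½mv² ⇒ v = √(2g(h₁−h₂)) = √(2·9.2·18.0) = 18.1989 m/s = 59.71 ft/s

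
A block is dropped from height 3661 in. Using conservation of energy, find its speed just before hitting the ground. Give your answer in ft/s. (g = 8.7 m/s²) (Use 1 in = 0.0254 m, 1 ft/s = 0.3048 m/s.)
Convert to SI: h = 92.9894 m
mgh = ½mv² ⇒ v = √(2gh) = √(2·8.7·92.9894) = 40.2246 m/s = 132.0 ft/s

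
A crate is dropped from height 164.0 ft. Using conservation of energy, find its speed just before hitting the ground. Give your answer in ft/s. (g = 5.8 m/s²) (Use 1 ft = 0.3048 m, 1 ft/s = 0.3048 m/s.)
Convert to SI: h = 49.9872 m
mgh = ½mv² ⇒ v = √(2gh) = √(2·5.8·49.9872) = 24.0801 m/s = 79.0 ft/s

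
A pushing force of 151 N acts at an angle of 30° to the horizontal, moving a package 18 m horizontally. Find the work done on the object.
W = F·d·cosθ = (151)(18)cos(30°) = 2354 J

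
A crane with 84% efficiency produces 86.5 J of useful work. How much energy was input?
W_in = W_out/η = 86.5/0.84 = 103.0 J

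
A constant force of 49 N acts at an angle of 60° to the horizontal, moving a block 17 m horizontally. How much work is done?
W = F·d·cosθ = (49)(17)cos(60°) = 416.5 J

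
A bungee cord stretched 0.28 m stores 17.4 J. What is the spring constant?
k = 2·PE/x² = 2·17.4/(0.28)² = 443.9 N/m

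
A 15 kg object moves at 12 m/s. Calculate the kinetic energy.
KE = ½mv² = ½(15)(12)² = 1080.0 J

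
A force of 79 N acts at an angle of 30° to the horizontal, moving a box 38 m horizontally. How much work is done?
W = F·d·cosθ = (79)(38)cos(30°) = 2600 J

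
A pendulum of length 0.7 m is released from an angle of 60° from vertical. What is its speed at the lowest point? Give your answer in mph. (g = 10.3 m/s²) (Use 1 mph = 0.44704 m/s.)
h = L(1 − cosθ) = 0.7(1 − cos60°) = 0.35 m
v = √(2gh) = √(2·10.3·0.35) = 2.68514 m/s = 6.006 mph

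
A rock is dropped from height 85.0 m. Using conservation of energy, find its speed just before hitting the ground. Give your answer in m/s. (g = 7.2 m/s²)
mgh = ½mv² ⇒ v = √(2gh) = √(2·7.2·85.0) = 34.99 m/s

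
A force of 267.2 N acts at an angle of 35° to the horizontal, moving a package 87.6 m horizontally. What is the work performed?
W = F·d·cosθ = (267.2)(87.6)cos(35°) = 19170 J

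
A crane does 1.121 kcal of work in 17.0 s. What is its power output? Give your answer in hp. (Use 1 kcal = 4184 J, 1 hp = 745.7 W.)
Convert to SI: W = 4690.26 J, t = 17.0 s
P = W/t = 4690.26/17.0 = 275.898 W = 0.37 hp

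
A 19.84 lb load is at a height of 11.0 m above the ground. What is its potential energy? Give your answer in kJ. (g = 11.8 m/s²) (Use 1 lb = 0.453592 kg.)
Convert to SI: m = 8.99927 kg, h = 11.0 m
PE = mgh = (8.99927)(11.8)(11.0) = 1168.1 J = 1.168 kJ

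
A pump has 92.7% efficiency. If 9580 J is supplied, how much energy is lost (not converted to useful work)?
W_lost = W_in(1 − η) = 9580·(1 − 0.927) = 699.3 J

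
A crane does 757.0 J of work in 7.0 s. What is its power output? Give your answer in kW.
P = W/t = 757.0/7.0 = 108.143 W = 0.1081 kW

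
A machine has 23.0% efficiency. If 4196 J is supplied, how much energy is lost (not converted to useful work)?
W_lost = W_in(1 − η) = 4196·(1 − 0.23) = 3231 J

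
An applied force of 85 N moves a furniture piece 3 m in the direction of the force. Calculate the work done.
W = F·d = (85)(3) = 255.0 J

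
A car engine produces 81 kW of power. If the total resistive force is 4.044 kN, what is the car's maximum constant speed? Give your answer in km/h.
Convert to SI: F = 4044.0 N
P = Fv ⇒ v = P/F = 81000 W/4044.0 N = 20.0297 m/s = 72.11 km/h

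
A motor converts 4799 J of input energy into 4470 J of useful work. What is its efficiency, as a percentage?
η = W_out/W_in = 4470/4799 = 93.14%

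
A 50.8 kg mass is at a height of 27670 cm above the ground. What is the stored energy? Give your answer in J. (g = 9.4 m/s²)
Convert to SI: m = 50.8 kg, h = 276.7 m
PE = mgh = (50.8)(9.4)(276.7) = 132100 J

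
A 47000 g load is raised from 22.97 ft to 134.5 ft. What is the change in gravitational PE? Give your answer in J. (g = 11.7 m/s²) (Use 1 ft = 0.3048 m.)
Convert to SI: m = 47.0 kg, Δh = 33.9943 m
ΔPE = mgΔh = (47.0)(11.7)(33.9943) = 18690 J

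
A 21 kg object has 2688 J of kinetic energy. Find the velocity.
v = √(2·KE/m) = √(2·2688/21) = 16.0 m/s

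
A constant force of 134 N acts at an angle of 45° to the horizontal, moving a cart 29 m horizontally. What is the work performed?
W = F·d·cosθ = (134)(29)cos(45°) = 2748 J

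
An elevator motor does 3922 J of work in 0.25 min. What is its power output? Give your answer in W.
Convert to SI: W = 3922.0 J, t = 15.0 s
P = W/t = 3922.0/15.0 = 261.5 W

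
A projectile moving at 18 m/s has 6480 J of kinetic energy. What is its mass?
m = 2·KE/v² = 2·6480/(18)² = 40.0 kg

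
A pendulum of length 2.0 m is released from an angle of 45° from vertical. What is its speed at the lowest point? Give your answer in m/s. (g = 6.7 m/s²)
h = L(1 − cosθ) = 2.0(1 − cos45°) = 0.585786 m
v = √(2gh) = √(2·6.7·0.585786) = 2.802 m/s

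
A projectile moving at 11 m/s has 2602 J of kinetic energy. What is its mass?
m = 2·KE/v² = 2·2602/(11)² = 43.01 kg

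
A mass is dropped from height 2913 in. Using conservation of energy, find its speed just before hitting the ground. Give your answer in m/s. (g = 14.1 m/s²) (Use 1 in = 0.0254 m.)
Convert to SI: h = 73.9902 m
mgh = ½mv² ⇒ v = √(2gh) = √(2·14.1·73.9902) = 45.68 m/s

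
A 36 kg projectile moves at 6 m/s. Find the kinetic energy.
KE = ½mv² = ½(36)(6)² = 648.0 J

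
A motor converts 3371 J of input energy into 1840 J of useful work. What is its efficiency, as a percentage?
η = W_out/W_in = 1840/3371 = 54.58%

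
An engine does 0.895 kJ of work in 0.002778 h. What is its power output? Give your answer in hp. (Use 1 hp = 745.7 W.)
Convert to SI: W = 895.0 J, t = 10.0008 s
P = W/t = 895.0/10.0008 = 89.4928 W = 0.12 hp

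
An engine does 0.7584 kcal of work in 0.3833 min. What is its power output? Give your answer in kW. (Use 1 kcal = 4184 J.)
Convert to SI: W = 3173.15 J, t = 22.998 s
P = W/t = 3173.15/22.998 = 137.975 W = 0.138 kW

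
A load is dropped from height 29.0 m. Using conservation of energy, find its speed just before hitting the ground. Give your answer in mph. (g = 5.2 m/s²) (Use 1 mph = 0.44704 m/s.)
mgh = ½mv² ⇒ v = √(2gh) = √(2·5.2·29.0) = 17.3666 m/s = 38.85 mph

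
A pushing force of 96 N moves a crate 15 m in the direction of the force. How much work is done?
W = F·d = (96)(15) = 1440 J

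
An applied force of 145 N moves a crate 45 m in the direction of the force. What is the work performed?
W = F·d = (145)(45) = 6525 J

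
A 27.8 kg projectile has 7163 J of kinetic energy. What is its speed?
v = √(2·KE/m) = √(2·7163/27.8) = 22.7 m/s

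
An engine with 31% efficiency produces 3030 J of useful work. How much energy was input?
W_in = W_out/η = 3030/0.31 = 9774 J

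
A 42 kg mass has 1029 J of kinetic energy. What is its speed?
v = √(2·KE/m) = √(2·1029/42) = 7.0 m/s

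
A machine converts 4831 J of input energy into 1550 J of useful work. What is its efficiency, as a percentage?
η = W_out/W_in = 1550/4831 = 32.08%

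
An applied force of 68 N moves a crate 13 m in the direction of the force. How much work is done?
W = F·d = (68)(13) = 884.0 J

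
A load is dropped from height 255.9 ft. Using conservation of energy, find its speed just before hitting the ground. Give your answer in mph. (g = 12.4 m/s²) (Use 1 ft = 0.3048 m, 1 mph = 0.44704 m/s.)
Convert to SI: h = 77.9983 m
mgh = ½mv² ⇒ v = √(2gh) = √(2·12.4·77.9983) = 43.9813 m/s = 98.38 mph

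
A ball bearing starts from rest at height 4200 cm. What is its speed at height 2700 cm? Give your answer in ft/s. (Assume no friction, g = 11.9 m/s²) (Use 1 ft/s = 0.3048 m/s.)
Convert to SI: h₁−h₂ = 15.0 m
mgh₁ = mgh₂ + ½mv² ⇒ v = √(2g(h₁−h₂)) = √(2·11.9·15.0) = 18.8944 m/s = 61.99 ft/s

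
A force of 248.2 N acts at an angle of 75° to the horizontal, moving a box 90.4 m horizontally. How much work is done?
W = F·d·cosθ = (248.2)(90.4)cos(75°) = 5807 J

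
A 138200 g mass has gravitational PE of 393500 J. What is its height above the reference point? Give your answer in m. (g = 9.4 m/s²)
Convert to SI: m = 138.2 kg, PE = 393500 J
h = PE/(mg) = 393500/(138.2·9.4) = 302.9 m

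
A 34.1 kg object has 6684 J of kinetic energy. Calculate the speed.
v = √(2·KE/m) = √(2·6684/34.1) = 19.8 m/s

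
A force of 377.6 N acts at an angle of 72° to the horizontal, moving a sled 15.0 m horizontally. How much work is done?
W = F·d·cosθ = (377.6)(15.0)cos(72°) = 1750 J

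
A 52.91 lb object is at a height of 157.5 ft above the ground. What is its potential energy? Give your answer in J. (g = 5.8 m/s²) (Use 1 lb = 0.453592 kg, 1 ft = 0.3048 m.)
Convert to SI: m = 23.9996 kg, h = 48.006 m
PE = mgh = (23.9996)(5.8)(48.006) = 6682 J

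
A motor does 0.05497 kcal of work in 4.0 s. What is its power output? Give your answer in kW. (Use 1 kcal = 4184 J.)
Convert to SI: W = 229.994 J, t = 4.0 s
P = W/t = 229.994/4.0 = 57.4986 W = 0.0575 kW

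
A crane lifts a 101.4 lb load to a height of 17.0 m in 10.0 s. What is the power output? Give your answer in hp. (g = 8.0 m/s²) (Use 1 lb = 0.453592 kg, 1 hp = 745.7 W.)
Convert to SI: m = 45.9942 kg, h = 17.0 m, t = 10.0 s
P = mgh/t = (45.9942)(8.0)(17.0)/10.0 = 625.522 W = 0.8388 hp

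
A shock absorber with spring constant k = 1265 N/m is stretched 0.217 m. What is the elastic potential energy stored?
PE = ½kx² = ½(1265)(0.217)² = 29.78 J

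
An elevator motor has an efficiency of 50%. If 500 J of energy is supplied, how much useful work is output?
W_out = η·W_in = 0.5·500 = 250.0 J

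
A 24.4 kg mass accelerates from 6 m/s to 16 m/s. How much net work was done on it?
W = ΔKE = ½m(v₂² − v₁²) = ½(24.4)(16² − 6²) = 2684.0 J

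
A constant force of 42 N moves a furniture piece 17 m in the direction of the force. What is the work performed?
W = F·d = (42)(17) = 714.0 J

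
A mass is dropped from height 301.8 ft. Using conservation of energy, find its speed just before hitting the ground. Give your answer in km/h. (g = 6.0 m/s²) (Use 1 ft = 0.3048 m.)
Convert to SI: h = 91.9886 m
mgh = ½mv² ⇒ v = √(2gh) = √(2·6.0·91.9886) = 33.2244 m/s = 119.6 km/h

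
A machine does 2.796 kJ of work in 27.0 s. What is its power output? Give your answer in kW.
Convert to SI: W = 2796.0 J, t = 27.0 s
P = W/t = 2796.0/27.0 = 103.556 W = 0.1036 kW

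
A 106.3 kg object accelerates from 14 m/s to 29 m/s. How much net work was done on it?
W = ΔKE = ½m(v₂² − v₁²) = ½(106.3)(29² − 14²) = 34281.75 J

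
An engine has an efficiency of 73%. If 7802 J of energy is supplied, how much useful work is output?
W_out = η·W_in = 0.73·7802 = 5695.46 J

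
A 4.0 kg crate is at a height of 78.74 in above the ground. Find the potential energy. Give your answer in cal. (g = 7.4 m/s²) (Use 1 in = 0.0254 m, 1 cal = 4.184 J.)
Convert to SI: m = 4.0 kg, h = 2.0 m
PE = mgh = (4.0)(7.4)(2.0) = 59.1999 J = 14.15 cal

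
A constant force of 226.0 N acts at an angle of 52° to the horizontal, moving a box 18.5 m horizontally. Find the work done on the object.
W = F·d·cosθ = (226.0)(18.5)cos(52°) = 2574 J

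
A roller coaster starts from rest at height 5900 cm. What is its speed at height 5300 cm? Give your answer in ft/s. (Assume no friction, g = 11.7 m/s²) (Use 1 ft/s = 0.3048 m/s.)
Convert to SI: h₁−h₂ = 6.0 m
mgh₁ = mgh₂ + ½mv² ⇒ v = √(2g(h₁−h₂)) = √(2·11.7·6.0) = 11.84905 m/s = 38.87 ft/s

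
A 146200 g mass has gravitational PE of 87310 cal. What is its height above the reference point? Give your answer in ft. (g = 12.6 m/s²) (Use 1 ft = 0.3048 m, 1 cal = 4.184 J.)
Convert to SI: m = 146.2 kg, PE = 365305 J
h = PE/(mg) = 365305/(146.2·12.6) = 198.307 m = 650.6 ft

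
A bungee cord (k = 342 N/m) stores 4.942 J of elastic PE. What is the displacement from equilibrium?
x = √(2·PE/k) = √(2·4.942/342) = 0.17 m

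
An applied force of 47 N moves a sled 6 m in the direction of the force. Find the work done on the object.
W = F·d = (47)(6) = 282.0 J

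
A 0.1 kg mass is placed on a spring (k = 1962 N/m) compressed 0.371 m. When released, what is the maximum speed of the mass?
½kx² = ½mv² ⇒ v = x√(k/m) = (0.371)√(1962/0.1) = 51.97 m/s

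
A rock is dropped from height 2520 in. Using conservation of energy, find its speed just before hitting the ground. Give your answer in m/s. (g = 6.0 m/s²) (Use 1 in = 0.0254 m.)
Convert to SI: h = 64.008 m
mgh = ½mv² ⇒ v = √(2gh) = √(2·6.0·64.008) = 27.71 m/s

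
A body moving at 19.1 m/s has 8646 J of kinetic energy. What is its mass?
m = 2·KE/v² = 2·8646/(19.1)² = 47.4 kg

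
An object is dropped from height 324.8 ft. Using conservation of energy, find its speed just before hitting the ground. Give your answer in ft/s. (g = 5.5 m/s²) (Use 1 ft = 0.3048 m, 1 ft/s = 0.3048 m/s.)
Convert to SI: h = 98.999 m
mgh = ½mv² ⇒ v = √(2gh) = √(2·5.5·98.999) = 32.9998 m/s = 108.3 ft/s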